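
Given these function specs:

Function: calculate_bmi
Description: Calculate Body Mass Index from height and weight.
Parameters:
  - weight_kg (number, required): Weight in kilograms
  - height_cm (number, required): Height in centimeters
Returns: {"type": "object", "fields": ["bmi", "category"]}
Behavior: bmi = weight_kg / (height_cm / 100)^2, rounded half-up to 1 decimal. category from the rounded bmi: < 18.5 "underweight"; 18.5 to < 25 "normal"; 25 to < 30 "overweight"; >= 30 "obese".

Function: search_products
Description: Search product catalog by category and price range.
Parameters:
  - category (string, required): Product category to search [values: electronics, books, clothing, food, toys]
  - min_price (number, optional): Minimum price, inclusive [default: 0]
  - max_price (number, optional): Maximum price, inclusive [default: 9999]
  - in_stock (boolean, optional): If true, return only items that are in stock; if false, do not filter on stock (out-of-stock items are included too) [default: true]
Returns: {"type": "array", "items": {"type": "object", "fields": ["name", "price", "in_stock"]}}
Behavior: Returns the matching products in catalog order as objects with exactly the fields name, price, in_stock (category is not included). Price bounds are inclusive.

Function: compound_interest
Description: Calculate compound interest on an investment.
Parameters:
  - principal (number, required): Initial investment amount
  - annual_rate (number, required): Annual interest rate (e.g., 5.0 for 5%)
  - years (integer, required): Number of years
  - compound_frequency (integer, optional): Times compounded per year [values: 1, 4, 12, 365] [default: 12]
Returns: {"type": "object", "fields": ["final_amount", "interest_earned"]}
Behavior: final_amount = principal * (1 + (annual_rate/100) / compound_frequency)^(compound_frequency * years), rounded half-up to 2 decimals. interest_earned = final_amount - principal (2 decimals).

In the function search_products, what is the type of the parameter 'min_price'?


The search_products spec declares:
  - min_price (number, optional): Minimum price, inclusive [default: 0]
Type:
number


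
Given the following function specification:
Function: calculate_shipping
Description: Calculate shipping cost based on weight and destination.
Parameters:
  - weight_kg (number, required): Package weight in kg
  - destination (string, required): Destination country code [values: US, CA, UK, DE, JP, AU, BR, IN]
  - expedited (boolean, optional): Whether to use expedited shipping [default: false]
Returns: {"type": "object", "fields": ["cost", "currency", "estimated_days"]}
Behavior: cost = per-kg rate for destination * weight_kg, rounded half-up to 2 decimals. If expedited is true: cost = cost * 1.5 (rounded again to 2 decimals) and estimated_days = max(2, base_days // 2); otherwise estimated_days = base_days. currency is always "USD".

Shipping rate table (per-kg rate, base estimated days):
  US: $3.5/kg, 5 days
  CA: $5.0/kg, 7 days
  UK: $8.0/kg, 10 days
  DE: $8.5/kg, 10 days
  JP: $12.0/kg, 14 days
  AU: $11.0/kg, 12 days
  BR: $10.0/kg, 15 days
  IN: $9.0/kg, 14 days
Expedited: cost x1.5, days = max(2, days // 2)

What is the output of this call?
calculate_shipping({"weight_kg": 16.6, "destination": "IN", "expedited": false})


Rate for IN: $9.0/kg, base 14 days
cost = 9.0 * 16.6 = 149.4 -> 149.40
expedited not set/false: estimated_days = 14
Output:
{"cost": 149.4, "currency": "USD", "estimated_days": 14}


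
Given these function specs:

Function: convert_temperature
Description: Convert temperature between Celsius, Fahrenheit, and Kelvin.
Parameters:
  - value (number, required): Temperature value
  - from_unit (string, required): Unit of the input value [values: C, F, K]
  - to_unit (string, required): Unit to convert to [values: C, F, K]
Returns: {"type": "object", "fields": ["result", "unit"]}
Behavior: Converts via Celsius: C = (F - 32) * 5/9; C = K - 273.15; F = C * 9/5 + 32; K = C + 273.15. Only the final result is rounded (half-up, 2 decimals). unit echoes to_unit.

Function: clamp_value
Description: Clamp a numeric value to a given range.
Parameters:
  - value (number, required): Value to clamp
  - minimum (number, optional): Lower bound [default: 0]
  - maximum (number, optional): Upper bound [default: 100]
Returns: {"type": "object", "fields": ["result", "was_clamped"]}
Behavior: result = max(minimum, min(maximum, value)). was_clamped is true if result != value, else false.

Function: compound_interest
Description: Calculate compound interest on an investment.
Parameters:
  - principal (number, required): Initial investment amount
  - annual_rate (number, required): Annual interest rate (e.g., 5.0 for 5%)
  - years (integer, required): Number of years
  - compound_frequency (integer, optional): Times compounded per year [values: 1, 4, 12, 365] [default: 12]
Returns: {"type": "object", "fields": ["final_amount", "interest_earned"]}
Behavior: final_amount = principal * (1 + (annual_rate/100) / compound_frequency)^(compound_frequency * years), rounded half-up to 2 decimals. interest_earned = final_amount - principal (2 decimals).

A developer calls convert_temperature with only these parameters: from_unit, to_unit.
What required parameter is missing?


Required parameters: value, from_unit, to_unit
Provided: from_unit, to_unit
Missing: value
value


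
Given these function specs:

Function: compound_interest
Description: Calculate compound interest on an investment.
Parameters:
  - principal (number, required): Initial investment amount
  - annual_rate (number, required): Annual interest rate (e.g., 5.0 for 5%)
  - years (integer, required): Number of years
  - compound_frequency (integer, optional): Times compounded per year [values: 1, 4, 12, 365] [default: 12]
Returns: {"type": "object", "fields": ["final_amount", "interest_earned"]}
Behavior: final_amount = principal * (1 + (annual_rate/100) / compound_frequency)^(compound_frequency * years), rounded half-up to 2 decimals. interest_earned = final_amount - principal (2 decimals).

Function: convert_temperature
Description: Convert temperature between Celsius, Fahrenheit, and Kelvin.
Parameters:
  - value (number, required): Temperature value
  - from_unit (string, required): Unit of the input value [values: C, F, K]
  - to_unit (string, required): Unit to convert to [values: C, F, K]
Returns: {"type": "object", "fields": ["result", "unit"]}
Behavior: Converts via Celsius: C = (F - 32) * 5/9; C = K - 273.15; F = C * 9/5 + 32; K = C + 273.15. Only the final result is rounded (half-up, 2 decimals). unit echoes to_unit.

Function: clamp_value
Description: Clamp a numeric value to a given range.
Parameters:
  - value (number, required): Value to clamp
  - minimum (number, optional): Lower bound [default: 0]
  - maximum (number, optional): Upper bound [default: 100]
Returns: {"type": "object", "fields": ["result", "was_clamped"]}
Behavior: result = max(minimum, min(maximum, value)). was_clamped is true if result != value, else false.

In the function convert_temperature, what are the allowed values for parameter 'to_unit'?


The convert_temperature spec declares:
  - to_unit (string, required): Unit to convert to [values: C, F, K]
Allowed values:
C, F, K


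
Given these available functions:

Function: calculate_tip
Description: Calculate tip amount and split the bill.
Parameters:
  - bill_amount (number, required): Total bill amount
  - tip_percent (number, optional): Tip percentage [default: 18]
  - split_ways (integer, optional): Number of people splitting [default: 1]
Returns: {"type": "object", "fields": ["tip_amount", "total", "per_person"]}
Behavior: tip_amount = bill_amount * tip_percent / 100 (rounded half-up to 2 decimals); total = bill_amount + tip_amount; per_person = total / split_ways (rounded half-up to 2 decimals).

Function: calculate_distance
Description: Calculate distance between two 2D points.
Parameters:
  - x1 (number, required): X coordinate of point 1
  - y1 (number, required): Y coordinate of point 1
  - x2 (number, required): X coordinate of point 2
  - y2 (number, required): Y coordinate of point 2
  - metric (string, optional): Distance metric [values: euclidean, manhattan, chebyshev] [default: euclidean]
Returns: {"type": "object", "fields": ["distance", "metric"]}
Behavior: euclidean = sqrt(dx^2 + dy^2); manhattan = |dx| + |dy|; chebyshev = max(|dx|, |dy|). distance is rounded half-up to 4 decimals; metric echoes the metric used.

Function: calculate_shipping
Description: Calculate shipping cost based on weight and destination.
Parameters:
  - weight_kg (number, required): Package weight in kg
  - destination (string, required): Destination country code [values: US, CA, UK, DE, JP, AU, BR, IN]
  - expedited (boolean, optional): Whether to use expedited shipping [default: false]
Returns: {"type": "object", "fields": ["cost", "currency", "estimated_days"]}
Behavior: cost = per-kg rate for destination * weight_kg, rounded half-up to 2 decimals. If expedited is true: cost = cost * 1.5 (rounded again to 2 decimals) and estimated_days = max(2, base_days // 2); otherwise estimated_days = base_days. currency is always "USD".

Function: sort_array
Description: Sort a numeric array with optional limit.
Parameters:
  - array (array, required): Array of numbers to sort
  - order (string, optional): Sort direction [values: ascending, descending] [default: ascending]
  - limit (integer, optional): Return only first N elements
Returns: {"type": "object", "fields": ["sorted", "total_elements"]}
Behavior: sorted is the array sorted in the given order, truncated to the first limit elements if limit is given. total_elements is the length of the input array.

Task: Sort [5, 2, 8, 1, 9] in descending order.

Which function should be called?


The task needs a function whose description is: Sort a numeric array with optional limit.
sort_array


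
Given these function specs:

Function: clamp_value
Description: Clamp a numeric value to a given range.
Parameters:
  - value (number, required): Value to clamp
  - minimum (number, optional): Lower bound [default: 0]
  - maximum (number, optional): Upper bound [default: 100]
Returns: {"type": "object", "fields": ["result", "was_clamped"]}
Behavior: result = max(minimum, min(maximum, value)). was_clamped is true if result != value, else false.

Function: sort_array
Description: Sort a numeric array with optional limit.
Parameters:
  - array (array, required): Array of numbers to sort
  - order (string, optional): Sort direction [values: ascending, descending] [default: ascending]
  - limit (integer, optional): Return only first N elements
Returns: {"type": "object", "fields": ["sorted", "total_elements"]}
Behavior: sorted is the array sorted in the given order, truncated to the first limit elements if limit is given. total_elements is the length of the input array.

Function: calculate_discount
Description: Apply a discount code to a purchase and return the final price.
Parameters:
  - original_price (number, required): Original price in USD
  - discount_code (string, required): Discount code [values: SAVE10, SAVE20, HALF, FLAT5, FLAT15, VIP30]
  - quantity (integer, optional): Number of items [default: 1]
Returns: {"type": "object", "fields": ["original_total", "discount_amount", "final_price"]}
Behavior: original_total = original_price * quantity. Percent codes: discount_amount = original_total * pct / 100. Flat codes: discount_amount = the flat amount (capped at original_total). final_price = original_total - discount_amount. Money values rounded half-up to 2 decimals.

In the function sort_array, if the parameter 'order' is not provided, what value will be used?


The sort_array spec declares:
  - order (string, optional): Sort direction [values: ascending, descending] [default: ascending]
Default:
ascending


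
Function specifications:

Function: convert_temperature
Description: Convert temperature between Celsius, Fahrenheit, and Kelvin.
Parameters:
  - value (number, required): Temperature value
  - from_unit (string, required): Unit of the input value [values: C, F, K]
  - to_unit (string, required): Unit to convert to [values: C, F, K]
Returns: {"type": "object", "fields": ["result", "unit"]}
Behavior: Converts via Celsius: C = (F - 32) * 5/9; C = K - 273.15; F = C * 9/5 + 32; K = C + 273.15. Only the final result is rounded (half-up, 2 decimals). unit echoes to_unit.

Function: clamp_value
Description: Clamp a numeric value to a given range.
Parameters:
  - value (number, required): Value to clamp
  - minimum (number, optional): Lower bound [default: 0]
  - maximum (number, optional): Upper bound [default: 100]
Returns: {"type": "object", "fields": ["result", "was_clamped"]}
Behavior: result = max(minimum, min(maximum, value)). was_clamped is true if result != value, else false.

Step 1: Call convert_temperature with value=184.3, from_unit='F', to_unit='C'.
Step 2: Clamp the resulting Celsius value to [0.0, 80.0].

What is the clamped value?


Step 1: convert_temperature(value=184.3, from_unit=F, to_unit=C)
  To C: (184.3 - 32) * 5/9 = 84.611111
  Target is C: 84.611111
  Round to 2 decimals: 84.61
  -> result = 84.61 C
Step 2: clamp_value(value=84.61, minimum=0.0, maximum=80.0)
  result = max(0.0, min(80.0, 84.61)) = max(0.0, 80.0) = 80.0
  was_clamped = (80.0 != 84.61) = true
  -> result = 80.0
80.0


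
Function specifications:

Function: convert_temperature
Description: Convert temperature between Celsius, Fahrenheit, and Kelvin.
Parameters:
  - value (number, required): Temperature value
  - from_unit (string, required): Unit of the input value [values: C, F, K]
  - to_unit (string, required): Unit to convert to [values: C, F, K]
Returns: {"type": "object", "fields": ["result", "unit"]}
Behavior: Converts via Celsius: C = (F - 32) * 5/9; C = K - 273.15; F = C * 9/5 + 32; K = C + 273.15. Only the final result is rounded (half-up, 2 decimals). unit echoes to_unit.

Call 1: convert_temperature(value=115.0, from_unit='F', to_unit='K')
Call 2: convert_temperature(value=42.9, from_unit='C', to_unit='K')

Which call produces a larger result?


Call 1:
  To C: (115 - 32) * 5/9 = 46.111111
  To K: 46.111111 + 273.15 = 319.261111
  Round to 2 decimals: 319.26
  -> 319.26 K
Call 2:
  Input already in C: 42.9
  To K: 42.9 + 273.15 = 316.05
  Round to 2 decimals: 316.05
  -> 316.05 K
Call 1 (319.26 K)


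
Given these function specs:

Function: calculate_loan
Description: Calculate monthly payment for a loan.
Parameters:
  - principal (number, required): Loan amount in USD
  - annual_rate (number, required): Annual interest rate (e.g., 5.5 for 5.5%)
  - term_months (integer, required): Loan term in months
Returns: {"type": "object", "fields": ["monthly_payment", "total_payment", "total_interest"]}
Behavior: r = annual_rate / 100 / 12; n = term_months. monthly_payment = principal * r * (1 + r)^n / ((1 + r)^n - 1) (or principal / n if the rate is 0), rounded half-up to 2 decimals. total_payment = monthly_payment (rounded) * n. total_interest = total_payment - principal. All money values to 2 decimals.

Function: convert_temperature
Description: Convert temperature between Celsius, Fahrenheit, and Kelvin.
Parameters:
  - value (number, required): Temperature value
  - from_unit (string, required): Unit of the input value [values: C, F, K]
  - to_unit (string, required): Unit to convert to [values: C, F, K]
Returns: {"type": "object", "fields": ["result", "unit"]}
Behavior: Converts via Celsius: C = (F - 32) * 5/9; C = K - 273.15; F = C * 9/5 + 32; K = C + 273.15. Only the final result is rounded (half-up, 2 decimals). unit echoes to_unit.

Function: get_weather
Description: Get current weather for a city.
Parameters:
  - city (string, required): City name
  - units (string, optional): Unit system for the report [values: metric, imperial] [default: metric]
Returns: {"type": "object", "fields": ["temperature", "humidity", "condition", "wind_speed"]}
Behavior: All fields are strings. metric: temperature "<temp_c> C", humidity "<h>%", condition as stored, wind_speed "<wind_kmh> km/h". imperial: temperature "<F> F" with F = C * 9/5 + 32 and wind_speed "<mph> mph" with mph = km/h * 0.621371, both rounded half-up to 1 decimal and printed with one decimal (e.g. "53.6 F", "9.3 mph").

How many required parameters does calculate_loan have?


Parameters of calculate_loan: principal (required), annual_rate (required), term_months (required)
Required count:
3


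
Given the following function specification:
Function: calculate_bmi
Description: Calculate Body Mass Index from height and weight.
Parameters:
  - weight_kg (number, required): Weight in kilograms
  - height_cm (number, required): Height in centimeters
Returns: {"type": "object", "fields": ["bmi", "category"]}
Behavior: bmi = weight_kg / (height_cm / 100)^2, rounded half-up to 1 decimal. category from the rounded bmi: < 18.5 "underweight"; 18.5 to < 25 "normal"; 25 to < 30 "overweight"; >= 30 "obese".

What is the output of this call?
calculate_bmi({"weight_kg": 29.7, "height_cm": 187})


height_m = 187 / 100 = 1.87
bmi = 29.7 / 1.87^2 = 29.7 / 3.4969 = 8.493237 -> 8.5
8.5 < 18.5 -> underweight
Output:
{"bmi": 8.5, "category": "underweight"}


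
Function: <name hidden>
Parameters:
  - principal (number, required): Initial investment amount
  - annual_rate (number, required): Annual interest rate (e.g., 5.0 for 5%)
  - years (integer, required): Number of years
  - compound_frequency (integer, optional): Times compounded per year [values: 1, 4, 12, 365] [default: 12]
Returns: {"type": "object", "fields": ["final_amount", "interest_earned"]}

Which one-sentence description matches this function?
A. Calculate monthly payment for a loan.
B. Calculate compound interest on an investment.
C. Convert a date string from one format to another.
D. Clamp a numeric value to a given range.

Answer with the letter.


Parameters principal, annual_rate, years, compound_frequency and return ["final_amount", "interest_earned"] fit: Calculate compound interest on an investment.
B


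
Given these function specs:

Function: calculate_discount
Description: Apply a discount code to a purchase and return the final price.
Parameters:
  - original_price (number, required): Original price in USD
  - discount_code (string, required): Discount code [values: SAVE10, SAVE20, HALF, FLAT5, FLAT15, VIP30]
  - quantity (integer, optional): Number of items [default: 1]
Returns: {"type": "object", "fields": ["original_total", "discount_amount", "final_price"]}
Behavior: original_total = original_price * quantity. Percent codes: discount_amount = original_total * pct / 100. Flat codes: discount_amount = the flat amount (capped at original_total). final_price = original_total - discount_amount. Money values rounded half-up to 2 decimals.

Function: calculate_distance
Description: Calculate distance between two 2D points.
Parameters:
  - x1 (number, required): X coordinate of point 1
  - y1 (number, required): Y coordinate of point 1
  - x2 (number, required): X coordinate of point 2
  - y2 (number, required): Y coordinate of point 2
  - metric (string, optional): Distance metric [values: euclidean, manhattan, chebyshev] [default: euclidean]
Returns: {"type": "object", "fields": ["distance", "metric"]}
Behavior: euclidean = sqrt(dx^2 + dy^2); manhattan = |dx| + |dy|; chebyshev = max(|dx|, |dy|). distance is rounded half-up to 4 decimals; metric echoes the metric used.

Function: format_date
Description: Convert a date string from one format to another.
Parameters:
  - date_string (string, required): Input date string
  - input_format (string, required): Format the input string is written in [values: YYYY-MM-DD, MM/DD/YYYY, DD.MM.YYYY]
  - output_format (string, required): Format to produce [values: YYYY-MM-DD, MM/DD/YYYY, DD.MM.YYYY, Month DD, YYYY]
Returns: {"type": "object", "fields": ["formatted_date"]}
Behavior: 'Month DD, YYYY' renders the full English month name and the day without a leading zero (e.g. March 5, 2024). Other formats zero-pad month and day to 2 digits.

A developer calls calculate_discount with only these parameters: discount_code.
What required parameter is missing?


Required parameters: original_price, discount_code
Provided: discount_code
Missing: original_price
original_price


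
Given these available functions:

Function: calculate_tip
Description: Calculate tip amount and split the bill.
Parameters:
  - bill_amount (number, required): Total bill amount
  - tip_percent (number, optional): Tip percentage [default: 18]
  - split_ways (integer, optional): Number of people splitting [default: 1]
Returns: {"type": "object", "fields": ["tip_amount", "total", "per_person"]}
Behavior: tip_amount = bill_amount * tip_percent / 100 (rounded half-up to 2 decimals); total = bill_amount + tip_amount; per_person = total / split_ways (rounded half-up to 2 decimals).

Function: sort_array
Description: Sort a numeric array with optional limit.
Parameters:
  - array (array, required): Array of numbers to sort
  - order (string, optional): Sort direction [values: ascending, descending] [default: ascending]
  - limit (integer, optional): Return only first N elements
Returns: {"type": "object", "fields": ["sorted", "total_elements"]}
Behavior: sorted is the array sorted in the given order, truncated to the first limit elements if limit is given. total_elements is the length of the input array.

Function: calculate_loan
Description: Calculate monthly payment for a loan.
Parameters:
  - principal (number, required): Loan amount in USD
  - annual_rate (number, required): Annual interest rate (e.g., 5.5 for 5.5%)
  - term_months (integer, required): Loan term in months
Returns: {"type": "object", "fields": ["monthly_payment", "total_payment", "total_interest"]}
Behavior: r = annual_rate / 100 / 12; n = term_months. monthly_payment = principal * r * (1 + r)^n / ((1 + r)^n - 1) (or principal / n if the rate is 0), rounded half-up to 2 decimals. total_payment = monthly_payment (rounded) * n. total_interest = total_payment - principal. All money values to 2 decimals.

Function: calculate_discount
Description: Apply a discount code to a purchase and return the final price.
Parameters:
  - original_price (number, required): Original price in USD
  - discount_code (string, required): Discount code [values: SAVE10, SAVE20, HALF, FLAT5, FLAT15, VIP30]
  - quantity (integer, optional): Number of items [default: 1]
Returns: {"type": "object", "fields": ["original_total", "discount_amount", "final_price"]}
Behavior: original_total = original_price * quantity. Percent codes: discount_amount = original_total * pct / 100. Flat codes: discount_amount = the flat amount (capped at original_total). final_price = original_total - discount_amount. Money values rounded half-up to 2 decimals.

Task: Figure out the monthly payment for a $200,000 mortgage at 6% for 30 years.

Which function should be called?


The task needs a function whose description is: Calculate monthly payment for a loan.
calculate_loan


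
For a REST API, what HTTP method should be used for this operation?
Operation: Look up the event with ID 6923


GET = read, POST = create, PUT = update/replace, DELETE = remove
This operation is a read.
GET


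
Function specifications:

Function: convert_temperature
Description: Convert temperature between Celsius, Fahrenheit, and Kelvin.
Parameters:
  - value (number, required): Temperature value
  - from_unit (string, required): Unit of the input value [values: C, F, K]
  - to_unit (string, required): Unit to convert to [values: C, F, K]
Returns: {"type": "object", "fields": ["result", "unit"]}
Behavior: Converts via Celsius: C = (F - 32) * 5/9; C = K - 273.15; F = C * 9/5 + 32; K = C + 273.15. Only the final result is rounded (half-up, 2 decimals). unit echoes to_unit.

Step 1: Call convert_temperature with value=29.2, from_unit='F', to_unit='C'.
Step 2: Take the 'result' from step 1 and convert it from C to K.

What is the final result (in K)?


Step 1: convert_temperature(value=29.2, from_unit=F, to_unit=C)
  To C: (29.2 - 32) * 5/9 = -1.555556
  Target is C: -1.555556
  Round to 2 decimals: -1.56
  -> result = -1.56 C
Step 2: convert_temperature(value=-1.56, from_unit=C, to_unit=K)
  Input already in C: -1.56
  To K: -1.56 + 273.15 = 271.59
  Round to 2 decimals: 271.59
  -> result = 271.59 K
271.59 K


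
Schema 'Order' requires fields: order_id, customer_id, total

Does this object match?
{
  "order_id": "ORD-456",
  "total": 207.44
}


Checking required fields...
Missing: customer_id
Invalid - missing required field 'customer_id'


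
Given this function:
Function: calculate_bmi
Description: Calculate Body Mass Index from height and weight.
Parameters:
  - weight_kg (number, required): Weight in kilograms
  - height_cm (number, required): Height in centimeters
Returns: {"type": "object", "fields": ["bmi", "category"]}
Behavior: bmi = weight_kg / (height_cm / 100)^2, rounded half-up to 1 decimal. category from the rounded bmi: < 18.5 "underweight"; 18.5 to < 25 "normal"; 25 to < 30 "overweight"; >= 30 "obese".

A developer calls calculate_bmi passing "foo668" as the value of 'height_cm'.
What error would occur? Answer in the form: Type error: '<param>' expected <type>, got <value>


Spec: 'height_cm' is declared as number; "foo668" is a string.
Type error: 'height_cm' expected number, got "foo668"


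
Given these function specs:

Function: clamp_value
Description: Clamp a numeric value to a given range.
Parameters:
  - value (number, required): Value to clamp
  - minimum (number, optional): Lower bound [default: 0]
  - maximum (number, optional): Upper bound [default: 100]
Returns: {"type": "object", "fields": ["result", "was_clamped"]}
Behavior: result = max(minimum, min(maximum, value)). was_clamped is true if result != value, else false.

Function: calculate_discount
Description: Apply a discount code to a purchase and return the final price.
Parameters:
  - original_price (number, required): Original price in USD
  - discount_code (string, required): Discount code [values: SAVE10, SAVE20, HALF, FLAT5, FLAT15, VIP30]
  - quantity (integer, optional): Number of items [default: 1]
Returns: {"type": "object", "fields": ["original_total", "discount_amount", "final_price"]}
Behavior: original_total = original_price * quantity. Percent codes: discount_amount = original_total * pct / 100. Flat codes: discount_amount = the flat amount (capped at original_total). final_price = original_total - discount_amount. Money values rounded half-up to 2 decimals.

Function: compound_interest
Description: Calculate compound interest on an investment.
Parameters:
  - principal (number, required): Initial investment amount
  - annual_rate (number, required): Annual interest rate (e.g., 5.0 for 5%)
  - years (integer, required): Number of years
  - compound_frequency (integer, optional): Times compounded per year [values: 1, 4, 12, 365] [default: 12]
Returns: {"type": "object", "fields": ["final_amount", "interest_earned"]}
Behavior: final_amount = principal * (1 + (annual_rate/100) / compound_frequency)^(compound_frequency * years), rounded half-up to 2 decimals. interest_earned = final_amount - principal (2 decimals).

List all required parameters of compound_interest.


Parameters of compound_interest and their required/optional flag:
  principal: required
  annual_rate: required
  years: required
  compound_frequency: optional
annual_rate, principal, years


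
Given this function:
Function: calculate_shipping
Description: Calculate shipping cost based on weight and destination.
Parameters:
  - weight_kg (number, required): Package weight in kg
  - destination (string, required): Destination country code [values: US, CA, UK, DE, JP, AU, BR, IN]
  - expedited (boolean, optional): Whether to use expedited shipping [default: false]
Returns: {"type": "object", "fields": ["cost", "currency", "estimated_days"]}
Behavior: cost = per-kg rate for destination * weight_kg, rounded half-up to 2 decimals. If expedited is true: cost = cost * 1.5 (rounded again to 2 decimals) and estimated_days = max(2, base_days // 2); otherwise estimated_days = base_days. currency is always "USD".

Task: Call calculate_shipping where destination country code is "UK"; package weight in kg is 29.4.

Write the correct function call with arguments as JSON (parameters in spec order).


Mapping each described value to its parameter name:
  'Destination country code' -> destination = "UK"
  'Package weight in kg' -> weight_kg = 29.4
calculate_shipping({"weight_kg": 29.4, "destination": "UK"})


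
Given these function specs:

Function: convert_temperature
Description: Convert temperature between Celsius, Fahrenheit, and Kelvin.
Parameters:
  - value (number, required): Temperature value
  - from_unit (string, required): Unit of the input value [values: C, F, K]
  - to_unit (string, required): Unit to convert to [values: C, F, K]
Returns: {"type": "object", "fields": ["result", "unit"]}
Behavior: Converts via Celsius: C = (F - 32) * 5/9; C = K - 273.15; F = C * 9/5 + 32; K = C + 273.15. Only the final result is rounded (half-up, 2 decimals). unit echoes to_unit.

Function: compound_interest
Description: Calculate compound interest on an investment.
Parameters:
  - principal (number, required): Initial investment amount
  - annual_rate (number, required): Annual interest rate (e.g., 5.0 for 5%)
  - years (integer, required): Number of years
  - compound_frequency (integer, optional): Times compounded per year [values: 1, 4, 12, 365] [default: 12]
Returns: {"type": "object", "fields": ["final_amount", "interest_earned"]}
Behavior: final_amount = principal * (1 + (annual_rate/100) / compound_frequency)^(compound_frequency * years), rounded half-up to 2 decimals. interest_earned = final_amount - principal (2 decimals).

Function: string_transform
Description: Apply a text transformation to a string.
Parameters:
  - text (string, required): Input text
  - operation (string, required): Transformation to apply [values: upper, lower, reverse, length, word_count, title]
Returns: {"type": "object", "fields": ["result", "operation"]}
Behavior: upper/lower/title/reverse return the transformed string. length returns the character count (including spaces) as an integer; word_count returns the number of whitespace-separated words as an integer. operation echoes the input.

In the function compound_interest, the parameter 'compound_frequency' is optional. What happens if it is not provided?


The compound_interest spec declares:
  - compound_frequency (integer, optional): Times compounded per year [values: 1, 4, 12, 365] [default: 12]
It defaults to 12


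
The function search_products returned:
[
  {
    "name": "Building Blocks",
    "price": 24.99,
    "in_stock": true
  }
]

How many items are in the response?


Items: Building Blocks
1


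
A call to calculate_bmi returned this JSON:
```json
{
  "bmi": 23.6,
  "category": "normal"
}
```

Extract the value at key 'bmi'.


23.6


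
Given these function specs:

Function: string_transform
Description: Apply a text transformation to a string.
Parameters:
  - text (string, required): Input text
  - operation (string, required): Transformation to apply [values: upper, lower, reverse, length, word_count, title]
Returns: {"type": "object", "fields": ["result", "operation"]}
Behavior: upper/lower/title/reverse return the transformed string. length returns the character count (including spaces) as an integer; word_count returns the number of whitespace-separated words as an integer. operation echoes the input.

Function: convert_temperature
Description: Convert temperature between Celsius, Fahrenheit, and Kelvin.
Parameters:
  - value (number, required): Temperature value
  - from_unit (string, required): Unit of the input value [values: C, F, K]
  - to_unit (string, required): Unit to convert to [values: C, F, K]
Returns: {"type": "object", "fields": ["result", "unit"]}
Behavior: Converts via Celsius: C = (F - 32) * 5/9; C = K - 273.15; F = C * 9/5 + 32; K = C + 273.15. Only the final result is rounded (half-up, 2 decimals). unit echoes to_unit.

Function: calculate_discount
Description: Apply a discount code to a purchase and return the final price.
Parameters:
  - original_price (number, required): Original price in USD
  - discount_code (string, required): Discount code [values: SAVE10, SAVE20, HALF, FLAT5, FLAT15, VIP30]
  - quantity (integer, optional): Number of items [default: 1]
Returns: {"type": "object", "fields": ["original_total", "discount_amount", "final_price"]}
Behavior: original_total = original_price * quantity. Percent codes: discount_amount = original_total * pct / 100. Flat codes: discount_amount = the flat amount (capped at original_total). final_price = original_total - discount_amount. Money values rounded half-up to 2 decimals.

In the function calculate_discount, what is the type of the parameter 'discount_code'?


The calculate_discount spec declares:
  - discount_code (string, required): Discount code [values: SAVE10, SAVE20, HALF, FLAT5, FLAT15, VIP30]
Type:
string


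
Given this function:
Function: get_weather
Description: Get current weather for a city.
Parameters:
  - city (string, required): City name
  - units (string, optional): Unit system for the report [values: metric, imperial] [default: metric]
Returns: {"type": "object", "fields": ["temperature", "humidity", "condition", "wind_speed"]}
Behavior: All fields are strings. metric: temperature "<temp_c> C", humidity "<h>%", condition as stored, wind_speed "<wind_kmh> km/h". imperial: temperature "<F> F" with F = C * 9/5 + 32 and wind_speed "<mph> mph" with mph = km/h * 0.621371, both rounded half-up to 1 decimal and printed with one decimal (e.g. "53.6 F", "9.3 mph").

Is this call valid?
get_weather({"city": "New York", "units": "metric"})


Checking all required parameters present and types match... All valid.
Valid


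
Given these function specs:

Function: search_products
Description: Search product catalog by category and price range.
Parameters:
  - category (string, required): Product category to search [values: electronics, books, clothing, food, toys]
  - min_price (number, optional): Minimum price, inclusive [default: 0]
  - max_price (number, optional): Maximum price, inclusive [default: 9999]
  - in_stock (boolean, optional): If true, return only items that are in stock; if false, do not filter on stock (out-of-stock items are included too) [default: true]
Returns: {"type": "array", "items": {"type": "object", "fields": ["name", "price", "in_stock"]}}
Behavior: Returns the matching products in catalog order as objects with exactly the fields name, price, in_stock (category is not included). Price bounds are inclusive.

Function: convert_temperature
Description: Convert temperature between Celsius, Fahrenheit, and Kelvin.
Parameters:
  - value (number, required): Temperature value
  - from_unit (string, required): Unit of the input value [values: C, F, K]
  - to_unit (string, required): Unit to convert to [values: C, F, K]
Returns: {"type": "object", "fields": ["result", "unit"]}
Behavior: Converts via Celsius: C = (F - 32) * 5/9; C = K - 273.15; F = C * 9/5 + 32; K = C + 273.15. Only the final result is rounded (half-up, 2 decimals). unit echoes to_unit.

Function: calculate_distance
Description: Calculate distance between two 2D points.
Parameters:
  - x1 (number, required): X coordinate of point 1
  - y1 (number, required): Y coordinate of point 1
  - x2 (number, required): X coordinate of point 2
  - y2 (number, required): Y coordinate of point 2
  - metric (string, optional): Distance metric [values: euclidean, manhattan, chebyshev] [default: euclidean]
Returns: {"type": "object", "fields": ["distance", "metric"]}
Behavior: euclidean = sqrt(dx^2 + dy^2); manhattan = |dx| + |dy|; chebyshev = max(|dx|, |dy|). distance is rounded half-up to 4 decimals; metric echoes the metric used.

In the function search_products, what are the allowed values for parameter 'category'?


The search_products spec declares:
  - category (string, required): Product category to search [values: electronics, books, clothing, food, toys]
Allowed values:
electronics, books, clothing, food, toys


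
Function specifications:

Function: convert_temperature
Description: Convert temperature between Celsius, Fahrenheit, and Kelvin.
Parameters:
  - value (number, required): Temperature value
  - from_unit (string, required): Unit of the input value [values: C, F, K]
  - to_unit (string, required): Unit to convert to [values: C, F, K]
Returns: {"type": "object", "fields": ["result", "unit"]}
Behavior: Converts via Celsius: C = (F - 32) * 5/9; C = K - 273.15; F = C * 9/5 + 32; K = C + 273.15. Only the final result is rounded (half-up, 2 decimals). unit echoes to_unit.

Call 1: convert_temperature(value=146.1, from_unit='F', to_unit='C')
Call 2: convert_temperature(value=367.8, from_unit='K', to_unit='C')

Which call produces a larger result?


Call 1:
  To C: (146.1 - 32) * 5/9 = 63.388889
  Target is C: 63.388889
  Round to 2 decimals: 63.39
  -> 63.39 C
Call 2:
  To C: 367.8 - 273.15 = 94.65
  Target is C: 94.65
  Round to 2 decimals: 94.65
  -> 94.65 C
Call 2 (94.65 C)


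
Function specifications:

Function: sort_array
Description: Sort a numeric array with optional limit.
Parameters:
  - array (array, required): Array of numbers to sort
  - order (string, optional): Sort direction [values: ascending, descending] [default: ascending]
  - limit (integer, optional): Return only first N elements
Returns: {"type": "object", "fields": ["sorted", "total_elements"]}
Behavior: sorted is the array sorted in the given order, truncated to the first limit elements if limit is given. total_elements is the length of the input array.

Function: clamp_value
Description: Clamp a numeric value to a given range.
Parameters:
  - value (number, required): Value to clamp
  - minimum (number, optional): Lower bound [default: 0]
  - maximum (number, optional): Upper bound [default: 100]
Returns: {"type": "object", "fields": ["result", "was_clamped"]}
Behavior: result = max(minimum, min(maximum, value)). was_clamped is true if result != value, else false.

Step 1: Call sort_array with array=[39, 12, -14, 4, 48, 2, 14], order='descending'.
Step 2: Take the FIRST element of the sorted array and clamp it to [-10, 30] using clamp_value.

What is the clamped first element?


Step 1: sort_array(order=descending)
  sorted: [48, 39, 14, 12, 4, 2, -14]
  -> first element = 48
Step 2: clamp_value(value=48, minimum=-10, maximum=30)
  result = max(-10, min(30, 48)) = max(-10, 30) = 30
  was_clamped = (30 != 48) = true
  -> result = 30
30


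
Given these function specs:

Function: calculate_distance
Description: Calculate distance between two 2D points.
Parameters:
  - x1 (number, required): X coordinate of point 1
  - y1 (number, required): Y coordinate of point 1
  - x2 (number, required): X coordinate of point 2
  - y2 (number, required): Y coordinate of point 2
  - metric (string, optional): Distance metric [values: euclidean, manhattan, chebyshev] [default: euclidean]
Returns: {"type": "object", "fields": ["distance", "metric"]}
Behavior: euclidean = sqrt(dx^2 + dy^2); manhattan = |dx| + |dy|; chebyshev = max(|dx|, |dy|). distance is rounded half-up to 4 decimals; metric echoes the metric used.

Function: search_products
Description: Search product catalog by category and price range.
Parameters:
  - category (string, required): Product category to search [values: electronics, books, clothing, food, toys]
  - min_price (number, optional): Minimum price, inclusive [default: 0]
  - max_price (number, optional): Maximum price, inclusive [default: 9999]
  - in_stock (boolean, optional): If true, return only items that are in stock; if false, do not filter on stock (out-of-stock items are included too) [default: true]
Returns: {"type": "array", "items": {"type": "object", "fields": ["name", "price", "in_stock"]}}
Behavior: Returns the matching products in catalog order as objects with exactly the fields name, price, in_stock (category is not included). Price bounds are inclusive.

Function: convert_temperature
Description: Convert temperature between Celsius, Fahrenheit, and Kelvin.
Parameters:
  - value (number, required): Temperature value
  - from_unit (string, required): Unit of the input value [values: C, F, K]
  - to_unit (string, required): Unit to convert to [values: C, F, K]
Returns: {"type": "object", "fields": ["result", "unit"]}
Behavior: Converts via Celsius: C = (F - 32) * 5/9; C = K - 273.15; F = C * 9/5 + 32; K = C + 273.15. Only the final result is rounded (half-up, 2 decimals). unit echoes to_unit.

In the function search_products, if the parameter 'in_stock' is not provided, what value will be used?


The search_products spec declares:
  - in_stock (boolean, optional): If true, return only items that are in stock; if false, do not filter on stock (out-of-stock items are included too) [default: true]
Default:
true
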